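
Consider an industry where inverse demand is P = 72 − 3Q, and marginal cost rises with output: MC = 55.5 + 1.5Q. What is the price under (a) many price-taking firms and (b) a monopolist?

Competitive equilibrium sets price equal to marginal cost: 72 − 3Q = 55.5 + 1.5Q, so Q = 11/3 and P = 61.
Monopoly sets MR = MC: 72 − 6Q = 55.5 + 1.5Q ⇒ Q = 2.2, P = 72 − 3·2.2 = 65.4.

Competition: P = 61; Monopoly: P = 65.4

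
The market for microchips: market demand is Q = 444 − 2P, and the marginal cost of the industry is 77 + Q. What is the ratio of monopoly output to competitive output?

Q_m/Q_c = 0.75

Inverting demand: P = 222 − 0.5Q.
The monopolist equates marginal revenue to marginal cost: 222 − Q = 77 + Q, so Q = 72.5. From demand, P = 185.75.
Competitive equilibrium sets price equal to marginal cost: 222 − 0.5Q = 77 + Q, so Q = 290/3 and P = 521/3.
Ratio Q_m/Q_c = 72.5/(290/3) = 0.75.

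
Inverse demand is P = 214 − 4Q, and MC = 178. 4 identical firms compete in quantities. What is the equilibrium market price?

With 4 symmetric Cournot firms, each firm's FOC gives 214 − 20q = 178, so q = 1.8, Q = 4·1.8 = 7.2, and P = 185.2.

P = 185.2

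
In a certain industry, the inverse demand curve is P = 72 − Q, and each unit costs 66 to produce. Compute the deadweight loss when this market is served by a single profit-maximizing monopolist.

DWL = 4.5

Under competition P = MC = 66, so Q = (72 − 66)/1 = 6.
Monopoly sets MR = MC: 72 − 2Q = 66 ⇒ Q = 3, P = 72 − 3 = 69.
DWL is the triangle between Q = 3 and Q = 6: ½·(6 − 3)·(69 − 66) = 4.5.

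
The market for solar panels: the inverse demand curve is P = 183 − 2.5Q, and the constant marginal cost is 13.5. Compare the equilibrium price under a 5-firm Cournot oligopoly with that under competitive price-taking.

With 5 symmetric Cournot firms, each firm's FOC gives 183 − 15q = 13.5, so q = 11.3, Q = 5·11.3 = 56.5, and P = 41.75.
Perfect competition: P = MC = 13.5, so 183 − 2.5Q = 13.5 and Q = 67.8.

Cournot: P = 41.75; Competition: P = 13.5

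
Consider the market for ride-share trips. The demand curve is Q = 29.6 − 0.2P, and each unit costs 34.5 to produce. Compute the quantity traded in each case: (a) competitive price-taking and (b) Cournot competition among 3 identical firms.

Inverting demand: P = 148 − 5Q.
Competitive firms price at marginal cost: P = 34.5, giving Q = 22.7.
Cournot with 3 identical firms: the symmetric best-response condition is 148 − 20q = 34.5. Each firm produces q = 5.675, total output Q = 17.025, price P = 62.875.

Competition: Q = 22.7; Cournot: Q = 17.025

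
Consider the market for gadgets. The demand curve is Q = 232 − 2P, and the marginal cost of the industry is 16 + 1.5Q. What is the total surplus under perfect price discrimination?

TS = 2500

Inverting demand: P = 116 − 0.5Q.
A perfectly discriminating monopolist sells every unit with P(Q) ≥ MC(Q), so output equals the competitive quantity Q = 50. Each buyer pays their reservation price, so CS = 0 and the firm captures all surplus.
TS = 2500 (equal to competitive TS).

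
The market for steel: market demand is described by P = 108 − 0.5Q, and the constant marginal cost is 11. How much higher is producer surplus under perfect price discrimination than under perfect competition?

Competitive firms price at marginal cost: P = 11, giving Q = 194.
PS = (11 − 11)·194 = 0.
Under first-degree price discrimination the firm charges each unit its demand price and produces up to where P = MC, i.e. Q = 194. Consumer surplus is zero; producer surplus equals total surplus.
PS = ½·(108 − 11)·194 = 9409.
Change in producer surplus: 9409 − 0 = 9409.

PS rises by 9409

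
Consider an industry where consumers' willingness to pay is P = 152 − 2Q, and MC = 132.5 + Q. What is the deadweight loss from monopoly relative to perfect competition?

Competitive equilibrium sets price equal to marginal cost: 152 − 2Q = 132.5 + Q, so Q = 6.5 and P = 139.
A monopolist chooses Q where MR = MC. MR = 152 − 4Q; setting this equal to 132.5 + Q gives Q = 3.9 and P = 144.2.
CS = ½·(152 − 139)·6.5 = 42.25; PS = (139·6.5 − 132.5·6.5 − ½·1·6.5²) = 21.125; TS = 63.375.
CS = ½·(152 − 144.2)·3.9 = 15.21; PS = (144.2·3.9 − 132.5·3.9 − ½·1·3.9²) = 38.025; TS = 53.235.
DWL = 63.375 − 53.235 = 10.14.

DWL = 10.14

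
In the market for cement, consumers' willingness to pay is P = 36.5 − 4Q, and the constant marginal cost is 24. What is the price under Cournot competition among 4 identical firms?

P = 26.5

With 4 symmetric Cournot firms, each firm's FOC gives 36.5 − 20q = 24, so q = 0.625, Q = 4·0.625 = 2.5, and P = 26.5.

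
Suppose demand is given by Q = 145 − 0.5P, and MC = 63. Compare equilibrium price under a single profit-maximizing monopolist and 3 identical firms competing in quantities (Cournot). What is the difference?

Inverting demand: P = 290 − 2Q.
The monopolist equates marginal revenue to marginal cost: 290 − 4Q = 63, so Q = 56.75. From demand, P = 176.5.
In a 3-firm Cournot equilibrium, symmetry and the first-order condition give q = (290 − 63)/(8) = 28.375. So Q = 85.125 and P = 119.75.
Change in equilibrium price: 119.75 − 176.5 = −56.75.

P falls by 56.75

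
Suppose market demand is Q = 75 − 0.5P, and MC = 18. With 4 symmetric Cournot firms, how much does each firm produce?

Inverting demand: P = 150 − 2Q.
Cournot with 4 identical firms: the symmetric best-response condition is 150 − 10q = 18. Each firm produces q = 13.2, total output Q = 52.8, price P = 44.4.

q_i = 13.2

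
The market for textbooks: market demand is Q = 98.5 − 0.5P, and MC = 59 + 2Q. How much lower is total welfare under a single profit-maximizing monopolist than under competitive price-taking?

Inverting demand: P = 197 − 2Q.
Competitive equilibrium sets price equal to marginal cost: 197 − 2Q = 59 + 2Q, so Q = 34.5 and P = 128.
CS = ½·(197 − 128)·34.5 = 1190.25; PS = (128·34.5 − 59·34.5 − ½·2·34.5²) = 1190.25; TS = 2380.5.
A monopolist chooses Q where MR = MC. MR = 197 − 4Q; setting this equal to 59 + 2Q gives Q = 23 and P = 151.
CS = ½·(197 − 151)·23 = 529; PS = (151·23 − 59·23 − ½·2·23²) = 1587; TS = 2116.
Change in total welfare: 2116 − 2380.5 = −264.5.

TS falls by 264.5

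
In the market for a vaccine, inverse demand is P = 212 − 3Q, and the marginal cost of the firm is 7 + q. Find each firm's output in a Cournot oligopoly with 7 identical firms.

Cournot with 7 identical firms: the symmetric best-response condition is 212 − 24q = 7 + q. Each firm produces q = 8.2, total output Q = 57.4, price P = 39.8.

q_i = 8.2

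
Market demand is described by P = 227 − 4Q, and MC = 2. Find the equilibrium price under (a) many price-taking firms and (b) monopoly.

Competition: P = 2; Monopoly: P = 114.5

Competitive firms price at marginal cost: P = 2, giving Q = 56.25.
Monopoly sets MR = MC: 227 − 8Q = 2 ⇒ Q = 28.125, P = 227 − 4·28.125 = 114.5.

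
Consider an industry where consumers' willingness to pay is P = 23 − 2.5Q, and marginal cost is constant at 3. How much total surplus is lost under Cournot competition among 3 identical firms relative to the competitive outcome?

DWL = 5

Perfect competition: P = MC = 3, so 23 − 2.5Q = 3 and Q = 8.
In a 3-firm Cournot equilibrium, symmetry and the first-order condition give q = (23 − 3)/(10) = 2. So Q = 6 and P = 8.
DWL is the triangle between Q = 6 and Q = 8: ½·(8 − 6)·(8 − 3) = 5.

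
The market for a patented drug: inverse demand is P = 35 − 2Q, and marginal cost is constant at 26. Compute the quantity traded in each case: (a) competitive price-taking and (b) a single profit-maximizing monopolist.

Perfect competition: P = MC = 26, so 35 − 2Q = 26 and Q = 4.5.
Monopoly sets MR = MC: 35 − 4Q = 26 ⇒ Q = 2.25, P = 35 − 2·2.25 = 30.5.

Competition: Q = 4.5; Monopoly: Q = 2.25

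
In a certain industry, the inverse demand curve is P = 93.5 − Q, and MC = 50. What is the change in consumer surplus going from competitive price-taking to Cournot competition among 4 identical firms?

Consumer surplus falls by 340.605

Perfect competition: P = MC = 50, so 93.5 − Q = 50 and Q = 43.5.
CS = ½·(93.5 − 50)·43.5 = 946.125.
Cournot with 4 identical firms: the symmetric best-response condition is 93.5 − 5q = 50. Each firm produces q = 8.7, total output Q = 34.8, price P = 58.7.
CS = ½·(93.5 − 58.7)·34.8 = 605.52.
Change in consumer surplus: 605.52 − 946.125 = −340.605.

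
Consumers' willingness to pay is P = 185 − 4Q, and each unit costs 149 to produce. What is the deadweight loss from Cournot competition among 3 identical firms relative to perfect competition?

DWL = 10.125

Under competition P = MC = 149, so Q = (185 − 149)/4 = 9.
Cournot with 3 identical firms: the symmetric best-response condition is 185 − 16q = 149. Each firm produces q = 2.25, total output Q = 6.75, price P = 158.
DWL is the triangle between Q = 6.75 and Q = 9: ½·(9 − 6.75)·(158 − 149) = 10.125.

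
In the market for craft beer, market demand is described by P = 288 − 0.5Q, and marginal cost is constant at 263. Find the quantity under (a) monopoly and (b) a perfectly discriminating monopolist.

Monopoly sets MR = MC: 288 − Q = 263 ⇒ Q = 25, P = 288 − 0.5·25 = 275.5.
With perfect price discrimination, output is the efficient level Q = 50 (where demand meets MC), but every buyer pays their willingness to pay: CS = 0 and PS = total surplus.

Monopoly: Q = 25; Perfect PD: Q = 50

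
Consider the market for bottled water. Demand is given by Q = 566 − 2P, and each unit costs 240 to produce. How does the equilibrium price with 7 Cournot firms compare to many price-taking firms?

Inverting demand: P = 283 − 0.5Q.
Cournot with 7 identical firms: the symmetric best-response condition is 283 − 4q = 240. Each firm produces q = 10.75, total output Q = 75.25, price P = 245.375.
Competitive firms price at marginal cost: P = 240, giving Q = 86.

Cournot: P = 245.375; Competition: P = 240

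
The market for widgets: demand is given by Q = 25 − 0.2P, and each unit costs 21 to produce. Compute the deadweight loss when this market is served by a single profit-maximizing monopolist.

Inverting demand: P = 125 − 5Q.
Competitive firms price at marginal cost: P = 21, giving Q = 20.8.
The monopolist equates marginal revenue to marginal cost: 125 − 10Q = 21, so Q = 10.4. From demand, P = 73.
DWL is the triangle between Q = 10.4 and Q = 20.8: ½·(20.8 − 10.4)·(73 − 21) = 270.4.

DWL = 270.4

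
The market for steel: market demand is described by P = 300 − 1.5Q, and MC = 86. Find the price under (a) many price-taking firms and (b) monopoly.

Under competition P = MC = 86, so Q = (300 − 86)/1.5 = 428/3.
The monopolist equates marginal revenue to marginal cost: 300 − 3Q = 86, so Q = 214/3. From demand, P = 193.

Competition: P = 86; Monopoly: P = 193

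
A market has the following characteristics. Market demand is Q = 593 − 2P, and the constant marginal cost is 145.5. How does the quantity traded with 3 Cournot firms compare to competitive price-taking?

Inverting demand: P = 296.5 − 0.5Q.
In a 3-firm Cournot equilibrium, symmetry and the first-order condition give q = (296.5 − 145.5)/(2) = 75.5. So Q = 226.5 and P = 183.25.
Perfect competition: P = MC = 145.5, so 296.5 − 0.5Q = 145.5 and Q = 302.

Cournot: Q = 226.5; Competition: Q = 302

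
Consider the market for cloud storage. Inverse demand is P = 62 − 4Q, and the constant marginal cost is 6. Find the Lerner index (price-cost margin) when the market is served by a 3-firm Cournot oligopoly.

Lerner index = 0.7

Cournot with 3 identical firms: the symmetric best-response condition is 62 − 16q = 6. Each firm produces q = 3.5, total output Q = 10.5, price P = 20.
Lerner index = (P − MC)/P = (20 − 6)/20 = 0.7.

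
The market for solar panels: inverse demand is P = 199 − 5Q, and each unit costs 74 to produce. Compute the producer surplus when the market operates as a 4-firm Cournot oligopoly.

With 4 symmetric Cournot firms, each firm's FOC gives 199 − 25q = 74, so q = 5, Q = 4·5 = 20, and P = 99.
PS = (99 − 74)·20 = 500.

PS = 500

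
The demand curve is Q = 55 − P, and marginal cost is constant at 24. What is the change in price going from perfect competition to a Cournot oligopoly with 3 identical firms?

P rises by 7.75

Inverting demand: P = 55 − Q.
Perfect competition: P = MC = 24, so 55 − Q = 24 and Q = 31.
Cournot with 3 identical firms: the symmetric best-response condition is 55 − 4q = 24. Each firm produces q = 7.75, total output Q = 23.25, price P = 31.75.
Change in price: 31.75 − 24 = 7.75.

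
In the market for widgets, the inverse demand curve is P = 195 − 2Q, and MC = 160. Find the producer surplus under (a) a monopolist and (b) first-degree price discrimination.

Monopoly: PS = 153.125; Perfect PD: PS = 306.25

A monopolist chooses Q where MR = MC. MR = 195 − 4Q; setting this equal to 160 gives Q = 8.75 and P = 177.5.
PS = (177.5 − 160)·8.75 = 153.125.
With perfect price discrimination, output is the efficient level Q = 17.5 (where demand meets MC), but every buyer pays their willingness to pay: CS = 0 and PS = total surplus.
PS = ½·(195 − 160)·17.5 = 306.25.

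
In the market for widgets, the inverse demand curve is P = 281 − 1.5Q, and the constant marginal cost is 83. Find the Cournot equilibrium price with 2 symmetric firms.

P = 149

With 2 symmetric Cournot firms, each firm's FOC gives 281 − 4.5q = 83, so q = 44, Q = 2·44 = 88, and P = 149.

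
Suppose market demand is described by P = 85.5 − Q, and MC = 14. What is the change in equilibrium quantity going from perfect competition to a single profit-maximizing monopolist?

Equilibrium quantity falls by 35.75

Competitive firms price at marginal cost: P = 14, giving Q = 71.5.
A monopolist chooses Q where MR = MC. MR = 85.5 − 2Q; setting this equal to 14 gives Q = 35.75 and P = 49.75.
Change in equilibrium quantity: 35.75 − 71.5 = −35.75.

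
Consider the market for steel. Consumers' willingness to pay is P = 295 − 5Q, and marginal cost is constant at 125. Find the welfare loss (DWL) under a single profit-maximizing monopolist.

Under competition P = MC = 125, so Q = (295 − 125)/5 = 34.
Monopoly sets MR = MC: 295 − 10Q = 125 ⇒ Q = 17, P = 295 − 5·17 = 210.
DWL is the triangle between Q = 17 and Q = 34: ½·(34 − 17)·(210 − 125) = 722.5.

DWL = 722.5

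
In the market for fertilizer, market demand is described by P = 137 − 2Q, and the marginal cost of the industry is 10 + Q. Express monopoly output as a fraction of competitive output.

Q_m/Q_c = 0.6

Monopoly sets MR = MC: 137 − 4Q = 10 + Q ⇒ Q = 25.4, P = 137 − 2·25.4 = 86.2.
Under competition P = MC: 137 − 2Q = 10 + Q ⇒ Q = 127/3, P = 157/3.
Ratio Q_m/Q_c = 25.4/(127/3) = 0.6.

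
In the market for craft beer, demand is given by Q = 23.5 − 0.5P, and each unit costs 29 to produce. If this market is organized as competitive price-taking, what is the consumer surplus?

Inverting demand: P = 47 − 2Q.
Perfect competition: P = MC = 29, so 47 − 2Q = 29 and Q = 9.
CS = ½·(47 − 29)·9 = 81.

CS = 81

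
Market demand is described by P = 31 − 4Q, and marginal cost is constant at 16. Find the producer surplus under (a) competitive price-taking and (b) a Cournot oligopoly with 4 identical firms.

Competitive firms price at marginal cost: P = 16, giving Q = 3.75.
PS = (16 − 16)·3.75 = 0.
Cournot with 4 identical firms: the symmetric best-response condition is 31 − 20q = 16. Each firm produces q = 0.75, total output Q = 3, price P = 19.
PS = (19 − 16)·3 = 9.

Competition: PS = 0; Cournot: PS = 9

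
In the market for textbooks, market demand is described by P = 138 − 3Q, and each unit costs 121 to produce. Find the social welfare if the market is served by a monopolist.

A monopolist chooses Q where MR = MC. MR = 138 − 6Q; setting this equal to 121 gives Q = 17/6 and P = 129.5.
CS = ½·(138 − 129.5)·17/6 = 289/24; PS = (129.5 − 121)·17/6 = 289/12; TS = 36.125.

TS = 36.125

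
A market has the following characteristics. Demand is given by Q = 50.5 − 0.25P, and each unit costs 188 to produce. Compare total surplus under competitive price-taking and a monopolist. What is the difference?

Inverting demand: P = 202 − 4Q.
Under competition P = MC = 188, so Q = (202 − 188)/4 = 3.5.
CS = ½·(202 − 188)·3.5 = 24.5; PS = (188 − 188)·3.5 = 0; TS = 24.5.
A monopolist chooses Q where MR = MC. MR = 202 − 8Q; setting this equal to 188 gives Q = 1.75 and P = 195.
CS = ½·(202 − 195)·1.75 = 6.125; PS = (195 − 188)·1.75 = 12.25; TS = 18.375.
Change in total surplus: 18.375 − 24.5 = −6.125.

Total surplus falls by 6.125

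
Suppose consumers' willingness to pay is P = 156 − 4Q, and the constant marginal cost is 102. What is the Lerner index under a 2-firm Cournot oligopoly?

With 2 symmetric Cournot firms, each firm's FOC gives 156 − 12q = 102, so q = 4.5, Q = 2·4.5 = 9, and P = 120.
Lerner index = (P − MC)/P = (120 − 102)/120 = 0.15.

Lerner index = 0.15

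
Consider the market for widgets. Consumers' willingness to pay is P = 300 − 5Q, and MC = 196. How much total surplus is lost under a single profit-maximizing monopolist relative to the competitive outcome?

Perfect competition: P = MC = 196, so 300 − 5Q = 196 and Q = 20.8.
Monopoly sets MR = MC: 300 − 10Q = 196 ⇒ Q = 10.4, P = 300 − 5·10.4 = 248.
DWL is the triangle between Q = 10.4 and Q = 20.8: ½·(20.8 − 10.4)·(248 − 196) = 270.4.

DWL = 270.4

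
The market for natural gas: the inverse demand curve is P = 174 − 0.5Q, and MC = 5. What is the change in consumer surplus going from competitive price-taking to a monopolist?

CS falls by 21420.75

Competitive firms price at marginal cost: P = 5, giving Q = 338.
CS = ½·(174 − 5)·338 = 28561.
Monopoly sets MR = MC: 174 − Q = 5 ⇒ Q = 169, P = 174 − 0.5·169 = 89.5.
CS = ½·(174 − 89.5)·169 = 7140.25.
Change in consumer surplus: 7140.25 − 28561 = −21420.75.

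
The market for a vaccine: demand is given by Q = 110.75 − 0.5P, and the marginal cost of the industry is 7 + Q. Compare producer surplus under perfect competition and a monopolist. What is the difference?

Producer surplus rises by 2044.9

Inverting demand: P = 221.5 − 2Q.
Under competition P = MC: 221.5 − 2Q = 7 + Q ⇒ Q = 71.5, P = 78.5.
PS = P·Q − VC(Q) = 78.5·71.5 − (7·71.5 + ½·1·71.5²) = 2556.125.
The monopolist equates marginal revenue to marginal cost: 221.5 − 4Q = 7 + Q, so Q = 42.9. From demand, P = 135.7.
PS = P·Q − VC(Q) = 135.7·42.9 − (7·42.9 + ½·1·42.9²) = 4601.025.
Change in producer surplus: 4601.025 − 2556.125 = 2044.9.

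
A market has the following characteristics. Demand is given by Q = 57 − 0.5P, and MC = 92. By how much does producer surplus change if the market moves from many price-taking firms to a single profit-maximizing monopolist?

Inverting demand: P = 114 − 2Q.
Competitive firms price at marginal cost: P = 92, giving Q = 11.
PS = (92 − 92)·11 = 0.
Monopoly sets MR = MC: 114 − 4Q = 92 ⇒ Q = 5.5, P = 114 − 2·5.5 = 103.
PS = (103 − 92)·5.5 = 60.5.
Change in producer surplus: 60.5 − 0 = 60.5.

Producer surplus rises by 60.5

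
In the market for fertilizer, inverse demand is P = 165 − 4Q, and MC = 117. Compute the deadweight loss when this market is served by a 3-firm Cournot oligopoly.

Competitive firms price at marginal cost: P = 117, giving Q = 12.
Cournot with 3 identical firms: the symmetric best-response condition is 165 − 16q = 117. Each firm produces q = 3, total output Q = 9, price P = 129.
DWL is the triangle between Q = 9 and Q = 12: ½·(12 − 9)·(129 − 117) = 18.

DWL = 18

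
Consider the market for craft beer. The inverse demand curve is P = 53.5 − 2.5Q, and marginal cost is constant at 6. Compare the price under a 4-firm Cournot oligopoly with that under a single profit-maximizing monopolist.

Cournot: P = 15.5; Monopoly: P = 29.75

Cournot with 4 identical firms: the symmetric best-response condition is 53.5 − 12.5q = 6. Each firm produces q = 3.8, total output Q = 15.2, price P = 15.5.
Monopoly sets MR = MC: 53.5 − 5Q = 6 ⇒ Q = 9.5, P = 53.5 − 2.5·9.5 = 29.75.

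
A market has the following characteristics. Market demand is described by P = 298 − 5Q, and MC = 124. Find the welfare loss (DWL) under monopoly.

Under competition P = MC = 124, so Q = (298 − 124)/5 = 34.8.
Monopoly sets MR = MC: 298 − 10Q = 124 ⇒ Q = 17.4, P = 298 − 5·17.4 = 211.
DWL is the triangle between Q = 17.4 and Q = 34.8: ½·(34.8 − 17.4)·(211 − 124) = 756.9.

DWL = 756.9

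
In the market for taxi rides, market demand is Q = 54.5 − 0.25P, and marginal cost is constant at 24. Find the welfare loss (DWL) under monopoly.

Inverting demand: P = 218 − 4Q.
Perfect competition: P = MC = 24, so 218 − 4Q = 24 and Q = 48.5.
A monopolist chooses Q where MR = MC. MR = 218 − 8Q; setting this equal to 24 gives Q = 24.25 and P = 121.
DWL is the triangle between Q = 24.25 and Q = 48.5: ½·(48.5 − 24.25)·(121 − 24) = 1176.125.

DWL = 1176.125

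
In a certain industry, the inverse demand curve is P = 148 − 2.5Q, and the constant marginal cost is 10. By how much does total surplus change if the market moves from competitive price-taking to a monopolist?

Perfect competition: P = MC = 10, so 148 − 2.5Q = 10 and Q = 55.2.
CS = ½·(148 − 10)·55.2 = 3808.8; PS = (10 − 10)·55.2 = 0; TS = 3808.8.
Monopoly sets MR = MC: 148 − 5Q = 10 ⇒ Q = 27.6, P = 148 − 2.5·27.6 = 79.
CS = ½·(148 − 79)·27.6 = 952.2; PS = (79 − 10)·27.6 = 1904.4; TS = 2856.6.
Change in total surplus: 2856.6 − 3808.8 = −952.2.

Total surplus falls by 952.2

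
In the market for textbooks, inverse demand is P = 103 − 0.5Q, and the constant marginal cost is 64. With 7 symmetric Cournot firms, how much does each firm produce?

With 7 symmetric Cournot firms, each firm's FOC gives 103 − 4q = 64, so q = 9.75, Q = 7·9.75 = 68.25, and P = 68.875.

q_i = 9.75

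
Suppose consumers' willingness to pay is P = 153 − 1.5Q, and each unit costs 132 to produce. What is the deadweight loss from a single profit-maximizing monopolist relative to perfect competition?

Under competition P = MC = 132, so Q = (153 − 132)/1.5 = 14.
Monopoly sets MR = MC: 153 − 3Q = 132 ⇒ Q = 7, P = 153 − 1.5·7 = 142.5.
DWL is the triangle between Q = 7 and Q = 14: ½·(14 − 7)·(142.5 − 132) = 36.75.

DWL = 36.75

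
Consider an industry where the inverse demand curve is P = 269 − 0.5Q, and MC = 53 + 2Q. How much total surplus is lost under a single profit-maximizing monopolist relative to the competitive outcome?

DWL = 259.2

Competitive equilibrium sets price equal to marginal cost: 269 − 0.5Q = 53 + 2Q, so Q = 86.4 and P = 225.8.
Monopoly sets MR = MC: 269 − Q = 53 + 2Q ⇒ Q = 72, P = 269 − 0.5·72 = 233.
CS = ½·(269 − 225.8)·86.4 = 1866.24; PS = (225.8·86.4 − 53·86.4 − ½·2·86.4²) = 7464.96; TS = 9331.2.
CS = ½·(269 − 233)·72 = 1296; PS = (233·72 − 53·72 − ½·2·72²) = 7776; TS = 9072.
DWL = 9331.2 − 9072 = 259.2.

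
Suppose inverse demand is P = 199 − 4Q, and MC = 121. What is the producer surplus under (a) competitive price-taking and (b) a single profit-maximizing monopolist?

Competitive firms price at marginal cost: P = 121, giving Q = 19.5.
PS = (121 − 121)·19.5 = 0.
A monopolist chooses Q where MR = MC. MR = 199 − 8Q; setting this equal to 121 gives Q = 9.75 and P = 160.
PS = (160 − 121)·9.75 = 380.25.

Competition: PS = 0; Monopoly: PS = 380.25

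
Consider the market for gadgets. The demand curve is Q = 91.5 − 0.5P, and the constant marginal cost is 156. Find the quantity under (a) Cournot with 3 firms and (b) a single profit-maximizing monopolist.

Cournot: Q = 10.125; Monopoly: Q = 6.75

Inverting demand: P = 183 − 2Q.
Cournot with 3 identical firms: the symmetric best-response condition is 183 − 8q = 156. Each firm produces q = 3.375, total output Q = 10.125, price P = 162.75.
Monopoly sets MR = MC: 183 − 4Q = 156 ⇒ Q = 6.75, P = 183 − 2·6.75 = 169.5.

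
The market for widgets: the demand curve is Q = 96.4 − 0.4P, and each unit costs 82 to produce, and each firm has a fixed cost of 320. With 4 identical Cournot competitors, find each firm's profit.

π_i = 84.496

Inverting demand: P = 241 − 2.5Q.
In a 4-firm Cournot equilibrium, symmetry and the first-order condition give q = (241 − 82)/(12.5) = 12.72. So Q = 50.88 and P = 113.8.
Each firm's profit = (113.8 − 82)·12.72 − 320 = 84.496.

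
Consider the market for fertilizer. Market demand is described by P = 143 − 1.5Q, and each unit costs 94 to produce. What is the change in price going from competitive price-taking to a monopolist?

Under competition P = MC = 94, so Q = (143 − 94)/1.5 = 98/3.
Monopoly sets MR = MC: 143 − 3Q = 94 ⇒ Q = 49/3, P = 143 − 1.5·49/3 = 118.5.
Change in price: 118.5 − 94 = 24.5.

P rises by 24.5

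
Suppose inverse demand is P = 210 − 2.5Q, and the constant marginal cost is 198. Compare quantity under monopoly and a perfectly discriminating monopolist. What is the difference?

Q rises by 2.4

Monopoly sets MR = MC: 210 − 5Q = 198 ⇒ Q = 2.4, P = 210 − 2.5·2.4 = 204.
Under first-degree price discrimination the firm charges each unit its demand price and produces up to where P = MC, i.e. Q = 4.8. Consumer surplus is zero; producer surplus equals total surplus.
Change in quantity: 4.8 − 2.4 = 2.4.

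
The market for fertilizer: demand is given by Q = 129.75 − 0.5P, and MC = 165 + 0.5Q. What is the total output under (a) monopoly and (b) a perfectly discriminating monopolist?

Inverting demand: P = 259.5 − 2Q.
Monopoly sets MR = MC: 259.5 − 4Q = 165 + 0.5Q ⇒ Q = 21, P = 259.5 − 2·21 = 217.5.
A perfectly discriminating monopolist sells every unit with P(Q) ≥ MC(Q), so output equals the competitive quantity Q = 37.8. Each buyer pays their reservation price, so CS = 0 and the firm captures all surplus.

Monopoly: Q = 21; Perfect PD: Q = 37.8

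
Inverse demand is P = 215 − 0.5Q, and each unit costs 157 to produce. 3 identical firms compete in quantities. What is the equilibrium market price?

With 3 symmetric Cournot firms, each firm's FOC gives 215 − 2q = 157, so q = 29, Q = 3·29 = 87, and P = 171.5.

P = 171.5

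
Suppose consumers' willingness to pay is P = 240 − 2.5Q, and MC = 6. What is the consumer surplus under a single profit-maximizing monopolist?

Monopoly sets MR = MC: 240 − 5Q = 6 ⇒ Q = 46.8, P = 240 − 2.5·46.8 = 123.
CS = ½·(240 − 123)·46.8 = 2737.8.

CS = 2737.8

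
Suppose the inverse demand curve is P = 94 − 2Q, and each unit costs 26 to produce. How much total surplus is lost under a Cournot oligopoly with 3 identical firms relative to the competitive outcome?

DWL = 72.25

Under competition P = MC = 26, so Q = (94 − 26)/2 = 34.
In a 3-firm Cournot equilibrium, symmetry and the first-order condition give q = (94 − 26)/(8) = 8.5. So Q = 25.5 and P = 43.
DWL is the triangle between Q = 25.5 and Q = 34: ½·(34 − 25.5)·(43 − 26) = 72.25.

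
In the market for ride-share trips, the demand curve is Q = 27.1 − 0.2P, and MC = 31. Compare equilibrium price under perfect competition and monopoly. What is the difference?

P rises by 52.25

Inverting demand: P = 135.5 − 5Q.
Under competition P = MC = 31, so Q = (135.5 − 31)/5 = 20.9.
The monopolist equates marginal revenue to marginal cost: 135.5 − 10Q = 31, so Q = 10.45. From demand, P = 83.25.
Change in equilibrium price: 83.25 − 31 = 52.25.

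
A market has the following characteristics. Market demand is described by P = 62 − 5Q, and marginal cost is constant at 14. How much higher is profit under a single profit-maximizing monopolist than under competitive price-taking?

Under competition P = MC = 14, so Q = (62 − 14)/5 = 9.6.
Profit = (14 − 14)·9.6 = 0.
Monopoly sets MR = MC: 62 − 10Q = 14 ⇒ Q = 4.8, P = 62 − 5·4.8 = 38.
Profit = (38 − 14)·4.8 = 115.2.
Change in profit: 115.2 − 0 = 115.2.

Profit rises by 115.2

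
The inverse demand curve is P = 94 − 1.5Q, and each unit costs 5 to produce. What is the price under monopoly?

A monopolist chooses Q where MR = MC. MR = 94 − 3Q; setting this equal to 5 gives Q = 89/3 and P = 49.5.

P = 49.5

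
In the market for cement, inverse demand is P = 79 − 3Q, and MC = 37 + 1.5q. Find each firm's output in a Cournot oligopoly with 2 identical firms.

q_i = 4

Cournot with 2 identical firms: the symmetric best-response condition is 79 − 9q = 37 + 1.5q. Each firm produces q = 4, total output Q = 8, price P = 55.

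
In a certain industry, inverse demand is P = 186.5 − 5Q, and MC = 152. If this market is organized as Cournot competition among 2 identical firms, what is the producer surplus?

PS = 52.9

Cournot with 2 identical firms: the symmetric best-response condition is 186.5 − 15q = 152. Each firm produces q = 2.3, total output Q = 4.6, price P = 163.5.
PS = (163.5 − 152)·4.6 = 52.9.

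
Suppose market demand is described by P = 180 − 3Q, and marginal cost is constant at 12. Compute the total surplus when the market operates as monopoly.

TS = 3528

The monopolist equates marginal revenue to marginal cost: 180 − 6Q = 12, so Q = 28. From demand, P = 96.
CS = ½·(180 − 96)·28 = 1176; PS = (96 − 12)·28 = 2352; TS = 3528.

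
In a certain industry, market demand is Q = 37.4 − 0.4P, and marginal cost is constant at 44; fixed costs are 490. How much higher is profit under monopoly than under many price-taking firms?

π rises by 245.025

Inverting demand: P = 93.5 − 2.5Q.
Under competition P = MC = 44, so Q = (93.5 − 44)/2.5 = 19.8.
Profit = (44 − 44)·19.8 − 490 = −490.
A monopolist chooses Q where MR = MC. MR = 93.5 − 5Q; setting this equal to 44 gives Q = 9.9 and P = 68.75.
Profit = (68.75 − 44)·9.9 − 490 = −244.975.
Change in profit: −244.975 − −490 = 245.025.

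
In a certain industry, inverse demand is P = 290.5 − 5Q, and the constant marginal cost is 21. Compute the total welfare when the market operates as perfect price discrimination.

With perfect price discrimination, output is the efficient level Q = 53.9 (where demand meets MC), but every buyer pays their willingness to pay: CS = 0 and PS = total surplus.
TS = 7263.025 (equal to competitive TS).

TS = 7263.025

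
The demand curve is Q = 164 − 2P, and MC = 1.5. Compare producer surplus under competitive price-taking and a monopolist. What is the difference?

Inverting demand: P = 82 − 0.5Q.
Competitive firms price at marginal cost: P = 1.5, giving Q = 161.
PS = (1.5 − 1.5)·161 = 0.
A monopolist chooses Q where MR = MC. MR = 82 − Q; setting this equal to 1.5 gives Q = 80.5 and P = 41.75.
PS = (41.75 − 1.5)·80.5 = 3240.125.
Change in producer surplus: 3240.125 − 0 = 3240.125.

PS rises by 3240.125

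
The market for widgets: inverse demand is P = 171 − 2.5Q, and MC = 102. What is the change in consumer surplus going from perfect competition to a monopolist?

CS falls by 714.15

Competitive firms price at marginal cost: P = 102, giving Q = 27.6.
CS = ½·(171 − 102)·27.6 = 952.2.
A monopolist chooses Q where MR = MC. MR = 171 − 5Q; setting this equal to 102 gives Q = 13.8 and P = 136.5.
CS = ½·(171 − 136.5)·13.8 = 238.05.
Change in consumer surplus: 238.05 − 952.2 = −714.15.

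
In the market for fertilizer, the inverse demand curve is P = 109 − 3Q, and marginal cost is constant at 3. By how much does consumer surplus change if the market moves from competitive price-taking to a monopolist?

CS falls by 1404.5

Competitive firms price at marginal cost: P = 3, giving Q = 106/3.
CS = ½·(109 − 3)·106/3 = 5618/3.
Monopoly sets MR = MC: 109 − 6Q = 3 ⇒ Q = 53/3, P = 109 − 3·53/3 = 56.
CS = ½·(109 − 56)·53/3 = 2809/6.
Change in consumer surplus: 2809/6 − 5618/3 = −1404.5.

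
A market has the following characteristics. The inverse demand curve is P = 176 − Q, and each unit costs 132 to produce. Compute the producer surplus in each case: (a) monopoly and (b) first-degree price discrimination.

The monopolist equates marginal revenue to marginal cost: 176 − 2Q = 132, so Q = 22. From demand, P = 154.
PS = (154 − 132)·22 = 484.
A perfectly discriminating monopolist sells every unit with P(Q) ≥ MC(Q), so output equals the competitive quantity Q = 44. Each buyer pays their reservation price, so CS = 0 and the firm captures all surplus.
PS = ½·(176 − 132)·44 = 968.

Monopoly: PS = 484; Perfect PD: PS = 968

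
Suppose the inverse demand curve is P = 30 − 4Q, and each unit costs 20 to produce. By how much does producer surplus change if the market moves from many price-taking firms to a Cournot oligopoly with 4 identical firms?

Perfect competition: P = MC = 20, so 30 − 4Q = 20 and Q = 2.5.
PS = (20 − 20)·2.5 = 0.
With 4 symmetric Cournot firms, each firm's FOC gives 30 − 20q = 20, so q = 0.5, Q = 4·0.5 = 2, and P = 22.
PS = (22 − 20)·2 = 4.
Change in producer surplus: 4 − 0 = 4.

Producer surplus rises by 4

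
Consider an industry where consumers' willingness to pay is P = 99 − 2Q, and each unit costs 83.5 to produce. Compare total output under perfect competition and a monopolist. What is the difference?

Under competition P = MC = 83.5, so Q = (99 − 83.5)/2 = 7.75.
The monopolist equates marginal revenue to marginal cost: 99 − 4Q = 83.5, so Q = 3.875. From demand, P = 91.25.
Change in total output: 3.875 − 7.75 = −3.875.

Total output falls by 3.875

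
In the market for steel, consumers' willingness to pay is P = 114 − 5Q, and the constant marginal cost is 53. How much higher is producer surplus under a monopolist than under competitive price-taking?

PS rises by 186.05

Under competition P = MC = 53, so Q = (114 − 53)/5 = 12.2.
PS = (53 − 53)·12.2 = 0.
The monopolist equates marginal revenue to marginal cost: 114 − 10Q = 53, so Q = 6.1. From demand, P = 83.5.
PS = (83.5 − 53)·6.1 = 186.05.
Change in producer surplus: 186.05 − 0 = 186.05.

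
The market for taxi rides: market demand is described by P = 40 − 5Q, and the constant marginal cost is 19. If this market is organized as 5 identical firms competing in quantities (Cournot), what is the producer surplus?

In a 5-firm Cournot equilibrium, symmetry and the first-order condition give q = (40 − 19)/(30) = 0.7. So Q = 3.5 and P = 22.5.
PS = (22.5 − 19)·3.5 = 12.25.

PS = 12.25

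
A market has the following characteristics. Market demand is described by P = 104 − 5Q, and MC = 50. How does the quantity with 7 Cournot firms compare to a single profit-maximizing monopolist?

Cournot: Q = 9.45; Monopoly: Q = 5.4

With 7 symmetric Cournot firms, each firm's FOC gives 104 − 40q = 50, so q = 1.35, Q = 7·1.35 = 9.45, and P = 56.75.
Monopoly sets MR = MC: 104 − 10Q = 50 ⇒ Q = 5.4, P = 104 − 5·5.4 = 77.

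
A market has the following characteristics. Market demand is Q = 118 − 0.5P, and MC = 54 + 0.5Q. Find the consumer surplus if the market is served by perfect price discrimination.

Inverting demand: P = 236 − 2Q.
With perfect price discrimination, output is the efficient level Q = 72.8 (where demand meets MC), but every buyer pays their willingness to pay: CS = 0 and PS = total surplus.
CS = 0.

CS = 0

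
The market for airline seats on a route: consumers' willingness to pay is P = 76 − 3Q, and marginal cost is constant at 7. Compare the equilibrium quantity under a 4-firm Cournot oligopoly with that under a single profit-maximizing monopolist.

Cournot: Q = 18.4; Monopoly: Q = 11.5

With 4 symmetric Cournot firms, each firm's FOC gives 76 − 15q = 7, so q = 4.6, Q = 4·4.6 = 18.4, and P = 20.8.
A monopolist chooses Q where MR = MC. MR = 76 − 6Q; setting this equal to 7 gives Q = 11.5 and P = 41.5.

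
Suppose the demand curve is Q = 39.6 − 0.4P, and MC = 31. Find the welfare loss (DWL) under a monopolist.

Inverting demand: P = 99 − 2.5Q.
Under competition P = MC = 31, so Q = (99 − 31)/2.5 = 27.2.
A monopolist chooses Q where MR = MC. MR = 99 − 5Q; setting this equal to 31 gives Q = 13.6 and P = 65.
DWL is the triangle between Q = 13.6 and Q = 27.2: ½·(27.2 − 13.6)·(65 − 31) = 231.2.

DWL = 231.2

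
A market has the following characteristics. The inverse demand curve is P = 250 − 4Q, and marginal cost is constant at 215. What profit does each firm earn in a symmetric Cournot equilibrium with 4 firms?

Cournot with 4 identical firms: the symmetric best-response condition is 250 − 20q = 215. Each firm produces q = 1.75, total output Q = 7, price P = 222.
Each firm's profit = (222 − 215)·1.75 = 12.25.

π_i = 12.25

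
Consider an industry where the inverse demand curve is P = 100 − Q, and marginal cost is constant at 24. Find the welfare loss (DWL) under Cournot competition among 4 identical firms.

DWL = 115.52

Under competition P = MC = 24, so Q = (100 − 24)/1 = 76.
Cournot with 4 identical firms: the symmetric best-response condition is 100 − 5q = 24. Each firm produces q = 15.2, total output Q = 60.8, price P = 39.2.
DWL is the triangle between Q = 60.8 and Q = 76: ½·(76 − 60.8)·(39.2 − 24) = 115.52.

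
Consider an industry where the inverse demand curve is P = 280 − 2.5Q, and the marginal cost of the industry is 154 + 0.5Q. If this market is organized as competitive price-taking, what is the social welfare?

Competitive equilibrium sets price equal to marginal cost: 280 − 2.5Q = 154 + 0.5Q, so Q = 42 and P = 175.
CS = ½·(280 − 175)·42 = 2205; PS = (175·42 − 154·42 − ½·0.5·42²) = 441; TS = 2646.

TS = 2646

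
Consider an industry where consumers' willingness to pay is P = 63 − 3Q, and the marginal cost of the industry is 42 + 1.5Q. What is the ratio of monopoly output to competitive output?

Q_m/Q_c = 0.6

The monopolist equates marginal revenue to marginal cost: 63 − 6Q = 42 + 1.5Q, so Q = 2.8. From demand, P = 54.6.
Competitive equilibrium sets price equal to marginal cost: 63 − 3Q = 42 + 1.5Q, so Q = 14/3 and P = 49.
Ratio Q_m/Q_c = 2.8/(14/3) = 0.6.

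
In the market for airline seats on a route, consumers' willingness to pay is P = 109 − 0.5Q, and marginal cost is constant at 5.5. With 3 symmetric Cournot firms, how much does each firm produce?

q_i = 51.75

With 3 symmetric Cournot firms, each firm's FOC gives 109 − 2q = 5.5, so q = 51.75, Q = 3·51.75 = 155.25, and P = 31.375.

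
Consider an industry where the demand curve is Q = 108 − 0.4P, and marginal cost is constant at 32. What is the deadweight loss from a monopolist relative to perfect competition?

Inverting demand: P = 270 − 2.5Q.
Under competition P = MC = 32, so Q = (270 − 32)/2.5 = 95.2.
Monopoly sets MR = MC: 270 − 5Q = 32 ⇒ Q = 47.6, P = 270 − 2.5·47.6 = 151.
DWL is the triangle between Q = 47.6 and Q = 95.2: ½·(95.2 − 47.6)·(151 − 32) = 2832.2.

DWL = 2832.2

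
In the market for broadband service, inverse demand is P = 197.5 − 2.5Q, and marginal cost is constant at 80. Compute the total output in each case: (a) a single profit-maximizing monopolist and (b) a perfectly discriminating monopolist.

Monopoly: Q = 23.5; Perfect PD: Q = 47

A monopolist chooses Q where MR = MC. MR = 197.5 − 5Q; setting this equal to 80 gives Q = 23.5 and P = 138.75.
A perfectly discriminating monopolist sells every unit with P(Q) ≥ MC(Q), so output equals the competitive quantity Q = 47. Each buyer pays their reservation price, so CS = 0 and the firm captures all surplus.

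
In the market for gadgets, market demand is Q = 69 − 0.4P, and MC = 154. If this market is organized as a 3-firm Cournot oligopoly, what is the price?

P = 158.625

Inverting demand: P = 172.5 − 2.5Q.
In a 3-firm Cournot equilibrium, symmetry and the first-order condition give q = (172.5 − 154)/(10) = 1.85. So Q = 5.55 and P = 158.625.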